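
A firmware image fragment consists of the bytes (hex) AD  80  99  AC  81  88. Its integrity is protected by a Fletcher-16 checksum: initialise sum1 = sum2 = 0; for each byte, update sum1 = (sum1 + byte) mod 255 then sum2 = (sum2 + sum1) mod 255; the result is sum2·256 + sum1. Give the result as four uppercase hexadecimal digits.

Running sums (mod 255):
  after byte 0 (AD): sum1=173, sum2=173
  after byte 1 (80): sum1=46, sum2=219
  after byte 2 (99): sum1=199, sum2=163
  after byte 3 (AC): sum1=116, sum2=24
  after byte 4 (81): sum1=245, sum2=14
  after byte 5 (88): sum1=126, sum2=140
Checksum = sum2·256 + sum1 = 140·256 + 126 = 35966 = 0x8C7E.

8C7E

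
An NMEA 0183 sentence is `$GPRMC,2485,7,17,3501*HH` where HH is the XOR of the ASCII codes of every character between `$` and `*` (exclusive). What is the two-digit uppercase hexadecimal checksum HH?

76

XOR the ASCII codes of the payload characters:
  'G' = 0x47 → acc = 0x47
  'P' = 0x50 → acc = 0x17
  'R' = 0x52 → acc = 0x45
  'M' = 0x4D → acc = 0x08
  'C' = 0x43 → acc = 0x4B
  ',' = 0x2C → acc = 0x67
  '2' = 0x32 → acc = 0x55
  '4' = 0x34 → acc = 0x61
  '8' = 0x38 → acc = 0x59
  '5' = 0x35 → acc = 0x6C
  ',' = 0x2C → acc = 0x40
  '7' = 0x37 → acc = 0x77
  ',' = 0x2C → acc = 0x5B
  '1' = 0x31 → acc = 0x6A
  '7' = 0x37 → acc = 0x5D
  ',' = 0x2C → acc = 0x71
  '3' = 0x33 → acc = 0x42
  '5' = 0x35 → acc = 0x77
  '0' = 0x30 → acc = 0x47
  '1' = 0x31 → acc = 0x76
Checksum = 0x76.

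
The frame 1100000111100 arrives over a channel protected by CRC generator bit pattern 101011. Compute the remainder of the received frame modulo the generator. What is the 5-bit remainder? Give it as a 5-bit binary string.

00000

Modulo-2 division of 1100000111100 by 101011:
  pos 0: 110000 XOR 101011 = 011011
  pos 1: 110110 XOR 101011 = 011101
  pos 2: 111011 XOR 101011 = 010000
  pos 3: 100001 XOR 101011 = 001010
  pos 5: 101011 XOR 101011 = 000000
Remainder = 00000 (zero — the frame passes the CRC check).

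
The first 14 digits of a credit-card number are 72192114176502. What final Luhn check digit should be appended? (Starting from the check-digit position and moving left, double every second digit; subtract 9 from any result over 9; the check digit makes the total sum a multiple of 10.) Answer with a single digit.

Partial digits right→left: 2 0 5 6 7 1 4 1 1 2 9 1 2 7
Double every second digit counting from the check-digit position (so the 1st, 3rd, 5th, ... of the partial from the right).
  doubled (with −9 where >9): 4 1 5 8 2 9 4 → sum 33
  kept as-is: 0 6 1 1 2 1 7 → sum 18
Total = 33 + 18 = 51.
Check digit = (10 − (51 mod 10)) mod 10 = 9.

9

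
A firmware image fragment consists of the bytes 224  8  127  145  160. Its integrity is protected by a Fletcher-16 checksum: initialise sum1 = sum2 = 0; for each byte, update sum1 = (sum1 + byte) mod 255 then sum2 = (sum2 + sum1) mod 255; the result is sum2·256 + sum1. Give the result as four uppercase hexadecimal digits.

C69A

Running sums (mod 255):
  after byte 0 (224): sum1=224, sum2=224
  after byte 1 (8): sum1=232, sum2=201
  after byte 2 (127): sum1=104, sum2=50
  after byte 3 (145): sum1=249, sum2=44
  after byte 4 (160): sum1=154, sum2=198
Checksum = sum2·256 + sum1 = 198·256 + 154 = 50842 = 0xC69A.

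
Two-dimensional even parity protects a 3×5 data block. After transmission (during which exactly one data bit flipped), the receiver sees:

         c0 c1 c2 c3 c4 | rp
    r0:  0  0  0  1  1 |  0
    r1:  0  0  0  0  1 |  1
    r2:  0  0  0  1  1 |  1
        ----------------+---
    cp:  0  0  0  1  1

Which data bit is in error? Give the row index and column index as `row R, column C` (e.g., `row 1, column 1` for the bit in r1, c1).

Recompute each row's even parity and compare to rp:
  r0: data parity 0, sent rp 0 → ok
  r1: data parity 1, sent rp 1 → ok
  r2: data parity 0, sent rp 1 → mismatch
Recompute each column's even parity and compare to cp:
  c0: data parity 0, sent cp 0 → ok
  c1: data parity 0, sent cp 0 → ok
  c2: data parity 0, sent cp 0 → ok
  c3: data parity 0, sent cp 1 → mismatch
  c4: data parity 1, sent cp 1 → ok
Exactly one row (r2) and one column (c3) fail → the flipped bit is at their intersection.

row 2, column 3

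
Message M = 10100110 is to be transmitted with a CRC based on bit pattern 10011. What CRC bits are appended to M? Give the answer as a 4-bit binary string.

Append 4 zeros: 101001100000. Divide by 10011 (XOR where the leading bit is 1):
  pos 0: 10100 XOR 10011 = 00111
  pos 2: 11111 XOR 10011 = 01100
  pos 3: 11000 XOR 10011 = 01011
  pos 4: 10110 XOR 10011 = 00101
  pos 6: 10100 XOR 10011 = 00111
Remainder (last 4 bits) = 1110. This is the CRC / FCS.

1110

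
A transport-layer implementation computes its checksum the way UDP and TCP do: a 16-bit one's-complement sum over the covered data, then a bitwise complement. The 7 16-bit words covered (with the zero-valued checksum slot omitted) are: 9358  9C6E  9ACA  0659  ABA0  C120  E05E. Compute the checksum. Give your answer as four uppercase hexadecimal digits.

E1F4

One's-complement addition (fold any carry out of bit 15 back into bit 0):
  0x9358 + 0x9C6E = 0x12FC6 → wrap carry → 0x2FC7
  0x2FC7 + 0x9ACA = 0x0CA91
  0xCA91 + 0x0659 = 0x0D0EA
  0xD0EA + 0xABA0 = 0x17C8A → wrap carry → 0x7C8B
  0x7C8B + 0xC120 = 0x13DAB → wrap carry → 0x3DAC
  0x3DAC + 0xE05E = 0x11E0A → wrap carry → 0x1E0B
One's-complement sum = 0x1E0B.
Checksum = ~0x1E0B & 0xFFFF = 0xE1F4.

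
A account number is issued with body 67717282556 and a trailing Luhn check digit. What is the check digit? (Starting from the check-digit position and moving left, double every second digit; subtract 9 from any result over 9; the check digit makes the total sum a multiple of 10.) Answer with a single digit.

Partial digits right→left: 6 5 5 2 8 2 7 1 7 7 6
Double every second digit counting from the check-digit position (so the 1st, 3rd, 5th, ... of the partial from the right).
  doubled (with −9 where >9): 3 1 7 5 5 3 → sum 24
  kept as-is: 5 2 2 1 7 → sum 17
Total = 24 + 17 = 41.
Check digit = (10 − (41 mod 10)) mod 10 = 9.

9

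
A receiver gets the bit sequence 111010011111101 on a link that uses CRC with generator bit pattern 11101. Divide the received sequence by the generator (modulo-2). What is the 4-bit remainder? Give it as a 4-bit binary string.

1000

Modulo-2 division of 111010011111101 by 11101:
  pos 0: 11101 XOR 11101 = 00000
  pos 7: 11111 XOR 11101 = 00010
  pos 10: 10101 XOR 11101 = 01000
Remainder = 1000 (nonzero — an error is detected).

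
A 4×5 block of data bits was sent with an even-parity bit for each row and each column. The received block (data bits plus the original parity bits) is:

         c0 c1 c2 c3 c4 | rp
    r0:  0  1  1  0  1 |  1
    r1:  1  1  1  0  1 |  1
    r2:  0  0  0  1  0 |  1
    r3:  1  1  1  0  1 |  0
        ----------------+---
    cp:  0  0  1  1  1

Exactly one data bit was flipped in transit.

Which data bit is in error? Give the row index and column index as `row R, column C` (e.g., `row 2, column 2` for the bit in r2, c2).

row 1, column 1

Recompute each row's even parity and compare to rp:
  r0: data parity 1, sent rp 1 → ok
  r1: data parity 0, sent rp 1 → mismatch
  r2: data parity 1, sent rp 1 → ok
  r3: data parity 0, sent rp 0 → ok
Recompute each column's even parity and compare to cp:
  c0: data parity 0, sent cp 0 → ok
  c1: data parity 1, sent cp 0 → mismatch
  c2: data parity 1, sent cp 1 → ok
  c3: data parity 1, sent cp 1 → ok
  c4: data parity 1, sent cp 1 → ok
Exactly one row (r1) and one column (c1) fail → the flipped bit is at their intersection.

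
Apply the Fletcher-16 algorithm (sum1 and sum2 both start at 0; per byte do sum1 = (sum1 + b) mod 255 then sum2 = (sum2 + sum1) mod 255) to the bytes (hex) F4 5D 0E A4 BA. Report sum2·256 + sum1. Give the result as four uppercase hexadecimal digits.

6CBF

Running sums (mod 255):
  after byte 0 (F4): sum1=244, sum2=244
  after byte 1 (5D): sum1=82, sum2=71
  after byte 2 (0E): sum1=96, sum2=167
  after byte 3 (A4): sum1=5, sum2=172
  after byte 4 (BA): sum1=191, sum2=108
Checksum = sum2·256 + sum1 = 108·256 + 191 = 27839 = 0x6CBF.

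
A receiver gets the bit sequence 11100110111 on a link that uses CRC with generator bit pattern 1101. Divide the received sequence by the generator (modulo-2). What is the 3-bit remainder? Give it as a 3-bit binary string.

Modulo-2 division of 11100110111 by 1101:
  pos 0: 1110 XOR 1101 = 0011
  pos 2: 1101 XOR 1101 = 0000
  pos 6: 1011 XOR 1101 = 0110
  pos 7: 1101 XOR 1101 = 0000
Remainder = 000 (zero — the frame passes the CRC check).

000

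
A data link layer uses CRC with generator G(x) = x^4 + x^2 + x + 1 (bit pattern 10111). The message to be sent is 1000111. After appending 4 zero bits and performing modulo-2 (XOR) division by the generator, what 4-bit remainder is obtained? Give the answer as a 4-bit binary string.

1010

Append 4 zeros: 10001110000. Divide by 10111 (XOR where the leading bit is 1):
  pos 0: 10001 XOR 10111 = 00110
  pos 2: 11011 XOR 10111 = 01100
  pos 3: 11000 XOR 10111 = 01111
  pos 4: 11110 XOR 10111 = 01001
  pos 5: 10010 XOR 10111 = 00101
Remainder (last 4 bits) = 1010. This is the CRC / FCS.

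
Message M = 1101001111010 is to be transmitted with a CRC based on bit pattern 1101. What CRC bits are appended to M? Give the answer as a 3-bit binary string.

110

Append 3 zeros: 1101001111010000. Divide by 1101 (XOR where the leading bit is 1):
  pos 0: 1101 XOR 1101 = 0000
  pos 6: 1111 XOR 1101 = 0010
  pos 8: 1001 XOR 1101 = 0100
  pos 9: 1000 XOR 1101 = 0101
  pos 10: 1010 XOR 1101 = 0111
  pos 11: 1110 XOR 1101 = 0011
Remainder (last 3 bits) = 110. This is the CRC / FCS.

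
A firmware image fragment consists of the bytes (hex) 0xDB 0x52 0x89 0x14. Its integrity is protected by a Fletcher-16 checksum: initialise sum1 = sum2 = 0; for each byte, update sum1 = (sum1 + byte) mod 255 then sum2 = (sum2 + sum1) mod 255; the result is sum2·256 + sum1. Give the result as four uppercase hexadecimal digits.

8DCB

Running sums (mod 255):
  after byte 0 (0xDB): sum1=219, sum2=219
  after byte 1 (0x52): sum1=46, sum2=10
  after byte 2 (0x89): sum1=183, sum2=193
  after byte 3 (0x14): sum1=203, sum2=141
Checksum = sum2·256 + sum1 = 141·256 + 203 = 36299 = 0x8DCB.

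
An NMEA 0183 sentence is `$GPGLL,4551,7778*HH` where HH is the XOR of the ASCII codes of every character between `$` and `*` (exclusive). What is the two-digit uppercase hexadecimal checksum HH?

5A

XOR the ASCII codes of the payload characters:
  'G' = 0x47 → acc = 0x47
  'P' = 0x50 → acc = 0x17
  'G' = 0x47 → acc = 0x50
  'L' = 0x4C → acc = 0x1C
  'L' = 0x4C → acc = 0x50
  ',' = 0x2C → acc = 0x7C
  '4' = 0x34 → acc = 0x48
  '5' = 0x35 → acc = 0x7D
  '5' = 0x35 → acc = 0x48
  '1' = 0x31 → acc = 0x79
  ',' = 0x2C → acc = 0x55
  '7' = 0x37 → acc = 0x62
  '7' = 0x37 → acc = 0x55
  '7' = 0x37 → acc = 0x62
  '8' = 0x38 → acc = 0x5A
Checksum = 0x5A.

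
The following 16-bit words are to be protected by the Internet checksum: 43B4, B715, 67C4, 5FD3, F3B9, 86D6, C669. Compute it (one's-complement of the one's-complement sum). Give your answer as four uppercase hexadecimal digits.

FCA3

One's-complement addition (fold any carry out of bit 15 back into bit 0):
  0x43B4 + 0xB715 = 0x0FAC9
  0xFAC9 + 0x67C4 = 0x1628D → wrap carry → 0x628E
  0x628E + 0x5FD3 = 0x0C261
  0xC261 + 0xF3B9 = 0x1B61A → wrap carry → 0xB61B
  0xB61B + 0x86D6 = 0x13CF1 → wrap carry → 0x3CF2
  0x3CF2 + 0xC669 = 0x1035B → wrap carry → 0x035C
One's-complement sum = 0x035C.
Checksum = ~0x035C & 0xFFFF = 0xFCA3.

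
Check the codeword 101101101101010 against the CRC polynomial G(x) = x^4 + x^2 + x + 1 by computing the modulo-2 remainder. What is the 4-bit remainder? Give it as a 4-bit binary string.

Modulo-2 division of 101101101101010 by 10111:
  pos 0: 10110 XOR 10111 = 00001
  pos 4: 11101 XOR 10111 = 01010
  pos 5: 10101 XOR 10111 = 00010
  pos 8: 10010 XOR 10111 = 00101
  pos 10: 10110 XOR 10111 = 00001
Remainder = 0001 (nonzero — an error is detected).

0001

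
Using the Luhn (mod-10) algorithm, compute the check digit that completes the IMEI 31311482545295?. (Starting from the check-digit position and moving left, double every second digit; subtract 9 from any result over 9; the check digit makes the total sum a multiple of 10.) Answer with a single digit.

7

Partial digits right→left: 5 9 2 5 4 5 2 8 4 1 1 3 1 3
Double every second digit counting from the check-digit position (so the 1st, 3rd, 5th, ... of the partial from the right).
  doubled (with −9 where >9): 1 4 8 4 8 2 2 → sum 29
  kept as-is: 9 5 5 8 1 3 3 → sum 34
Total = 29 + 34 = 63.
Check digit = (10 − (63 mod 10)) mod 10 = 7.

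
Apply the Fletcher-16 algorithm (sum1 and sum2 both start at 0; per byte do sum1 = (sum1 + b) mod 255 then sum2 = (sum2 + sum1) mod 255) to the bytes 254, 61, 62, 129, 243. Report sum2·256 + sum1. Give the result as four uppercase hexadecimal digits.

Running sums (mod 255):
  after byte 0 (254): sum1=254, sum2=254
  after byte 1 (61): sum1=60, sum2=59
  after byte 2 (62): sum1=122, sum2=181
  after byte 3 (129): sum1=251, sum2=177
  after byte 4 (243): sum1=239, sum2=161
Checksum = sum2·256 + sum1 = 161·256 + 239 = 41455 = 0xA1EF.

A1EF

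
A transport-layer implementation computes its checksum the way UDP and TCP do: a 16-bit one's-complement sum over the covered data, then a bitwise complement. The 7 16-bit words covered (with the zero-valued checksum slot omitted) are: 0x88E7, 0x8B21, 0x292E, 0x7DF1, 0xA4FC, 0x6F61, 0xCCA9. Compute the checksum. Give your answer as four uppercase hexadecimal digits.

One's-complement addition (fold any carry out of bit 15 back into bit 0):
  0x88E7 + 0x8B21 = 0x11408 → wrap carry → 0x1409
  0x1409 + 0x292E = 0x03D37
  0x3D37 + 0x7DF1 = 0x0BB28
  0xBB28 + 0xA4FC = 0x16024 → wrap carry → 0x6025
  0x6025 + 0x6F61 = 0x0CF86
  0xCF86 + 0xCCA9 = 0x19C2F → wrap carry → 0x9C30
One's-complement sum = 0x9C30.
Checksum = ~0x9C30 & 0xFFFF = 0x63CF.

63CF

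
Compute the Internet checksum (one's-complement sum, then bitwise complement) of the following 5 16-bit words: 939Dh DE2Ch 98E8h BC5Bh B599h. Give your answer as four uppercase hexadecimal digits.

One's-complement addition (fold any carry out of bit 15 back into bit 0):
  0x939D + 0xDE2C = 0x171C9 → wrap carry → 0x71CA
  0x71CA + 0x98E8 = 0x10AB2 → wrap carry → 0x0AB3
  0x0AB3 + 0xBC5B = 0x0C70E
  0xC70E + 0xB599 = 0x17CA7 → wrap carry → 0x7CA8
One's-complement sum = 0x7CA8.
Checksum = ~0x7CA8 & 0xFFFF = 0x8357.

8357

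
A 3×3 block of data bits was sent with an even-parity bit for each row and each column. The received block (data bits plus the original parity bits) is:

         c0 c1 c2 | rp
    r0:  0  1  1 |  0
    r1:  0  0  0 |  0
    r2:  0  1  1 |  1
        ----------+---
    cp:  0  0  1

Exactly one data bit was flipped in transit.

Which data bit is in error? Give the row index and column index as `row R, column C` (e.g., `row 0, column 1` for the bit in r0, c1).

row 2, column 2

Recompute each row's even parity and compare to rp:
  r0: data parity 0, sent rp 0 → ok
  r1: data parity 0, sent rp 0 → ok
  r2: data parity 0, sent rp 1 → mismatch
Recompute each column's even parity and compare to cp:
  c0: data parity 0, sent cp 0 → ok
  c1: data parity 0, sent cp 0 → ok
  c2: data parity 0, sent cp 1 → mismatch
Exactly one row (r2) and one column (c2) fail → the flipped bit is at their intersection.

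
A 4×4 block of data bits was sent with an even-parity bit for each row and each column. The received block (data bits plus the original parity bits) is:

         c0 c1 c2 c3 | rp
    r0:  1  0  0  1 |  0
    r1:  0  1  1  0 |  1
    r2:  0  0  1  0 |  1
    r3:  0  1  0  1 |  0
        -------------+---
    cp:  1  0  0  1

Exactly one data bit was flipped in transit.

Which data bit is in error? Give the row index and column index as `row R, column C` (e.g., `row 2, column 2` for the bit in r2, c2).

Recompute each row's even parity and compare to rp:
  r0: data parity 0, sent rp 0 → ok
  r1: data parity 0, sent rp 1 → mismatch
  r2: data parity 1, sent rp 1 → ok
  r3: data parity 0, sent rp 0 → ok
Recompute each column's even parity and compare to cp:
  c0: data parity 1, sent cp 1 → ok
  c1: data parity 0, sent cp 0 → ok
  c2: data parity 0, sent cp 0 → ok
  c3: data parity 0, sent cp 1 → mismatch
Exactly one row (r1) and one column (c3) fail → the flipped bit is at their intersection.

row 1, column 3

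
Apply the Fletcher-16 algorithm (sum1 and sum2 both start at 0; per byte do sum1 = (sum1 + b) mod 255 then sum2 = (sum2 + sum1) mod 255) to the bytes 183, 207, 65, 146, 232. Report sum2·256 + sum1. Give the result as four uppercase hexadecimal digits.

A744

Running sums (mod 255):
  after byte 0 (183): sum1=183, sum2=183
  after byte 1 (207): sum1=135, sum2=63
  after byte 2 (65): sum1=200, sum2=8
  after byte 3 (146): sum1=91, sum2=99
  after byte 4 (232): sum1=68, sum2=167
Checksum = sum2·256 + sum1 = 167·256 + 68 = 42820 = 0xA744.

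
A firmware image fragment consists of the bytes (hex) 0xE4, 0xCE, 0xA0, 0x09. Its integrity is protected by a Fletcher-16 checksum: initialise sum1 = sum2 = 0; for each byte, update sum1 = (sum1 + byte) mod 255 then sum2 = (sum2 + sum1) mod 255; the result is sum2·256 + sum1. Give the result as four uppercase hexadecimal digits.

Running sums (mod 255):
  after byte 0 (0xE4): sum1=228, sum2=228
  after byte 1 (0xCE): sum1=179, sum2=152
  after byte 2 (0xA0): sum1=84, sum2=236
  after byte 3 (0x09): sum1=93, sum2=74
Checksum = sum2·256 + sum1 = 74·256 + 93 = 19037 = 0x4A5D.

4A5D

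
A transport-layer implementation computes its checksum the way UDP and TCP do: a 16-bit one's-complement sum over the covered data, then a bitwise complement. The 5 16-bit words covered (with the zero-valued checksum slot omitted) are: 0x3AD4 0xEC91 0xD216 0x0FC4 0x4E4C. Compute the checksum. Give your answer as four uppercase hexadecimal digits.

One's-complement addition (fold any carry out of bit 15 back into bit 0):
  0x3AD4 + 0xEC91 = 0x12765 → wrap carry → 0x2766
  0x2766 + 0xD216 = 0x0F97C
  0xF97C + 0x0FC4 = 0x10940 → wrap carry → 0x0941
  0x0941 + 0x4E4C = 0x0578D
One's-complement sum = 0x578D.
Checksum = ~0x578D & 0xFFFF = 0xA872.

A872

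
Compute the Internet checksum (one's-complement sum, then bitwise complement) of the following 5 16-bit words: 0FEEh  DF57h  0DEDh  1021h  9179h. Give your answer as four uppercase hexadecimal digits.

6132

One's-complement addition (fold any carry out of bit 15 back into bit 0):
  0x0FEE + 0xDF57 = 0x0EF45
  0xEF45 + 0x0DED = 0x0FD32
  0xFD32 + 0x1021 = 0x10D53 → wrap carry → 0x0D54
  0x0D54 + 0x9179 = 0x09ECD
One's-complement sum = 0x9ECD.
Checksum = ~0x9ECD & 0xFFFF = 0x6132.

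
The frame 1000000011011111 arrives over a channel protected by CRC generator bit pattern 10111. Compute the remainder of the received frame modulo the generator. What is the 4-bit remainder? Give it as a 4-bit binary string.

0000

Modulo-2 division of 1000000011011111 by 10111:
  pos 0: 10000 XOR 10111 = 00111
  pos 2: 11100 XOR 10111 = 01011
  pos 3: 10110 XOR 10111 = 00001
  pos 7: 11101 XOR 10111 = 01010
  pos 8: 10101 XOR 10111 = 00010
  pos 11: 10111 XOR 10111 = 00000
Remainder = 0000 (zero — the frame passes the CRC check).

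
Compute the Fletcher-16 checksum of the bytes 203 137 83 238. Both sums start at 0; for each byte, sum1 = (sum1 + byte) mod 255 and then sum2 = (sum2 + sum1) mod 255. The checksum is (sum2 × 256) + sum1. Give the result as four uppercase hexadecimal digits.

6197

Running sums (mod 255):
  after byte 0 (203): sum1=203, sum2=203
  after byte 1 (137): sum1=85, sum2=33
  after byte 2 (83): sum1=168, sum2=201
  after byte 3 (238): sum1=151, sum2=97
Checksum = sum2·256 + sum1 = 97·256 + 151 = 24983 = 0x6197.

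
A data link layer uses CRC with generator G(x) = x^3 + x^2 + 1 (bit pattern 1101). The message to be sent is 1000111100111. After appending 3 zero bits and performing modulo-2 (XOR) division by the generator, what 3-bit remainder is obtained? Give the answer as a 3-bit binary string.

111

Append 3 zeros: 1000111100111000. Divide by 1101 (XOR where the leading bit is 1):
  pos 0: 1000 XOR 1101 = 0101
  pos 1: 1011 XOR 1101 = 0110
  pos 2: 1101 XOR 1101 = 0000
  pos 6: 1100 XOR 1101 = 0001
  pos 9: 1111 XOR 1101 = 0010
  pos 11: 1000 XOR 1101 = 0101
  pos 12: 1010 XOR 1101 = 0111
Remainder (last 3 bits) = 111. This is the CRC / FCS.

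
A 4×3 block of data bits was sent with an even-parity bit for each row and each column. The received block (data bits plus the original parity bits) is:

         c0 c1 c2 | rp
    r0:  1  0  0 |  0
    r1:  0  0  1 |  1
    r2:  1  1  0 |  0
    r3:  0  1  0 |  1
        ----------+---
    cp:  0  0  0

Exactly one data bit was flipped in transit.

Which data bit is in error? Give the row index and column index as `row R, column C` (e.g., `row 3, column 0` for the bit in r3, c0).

row 0, column 2

Recompute each row's even parity and compare to rp:
  r0: data parity 1, sent rp 0 → mismatch
  r1: data parity 1, sent rp 1 → ok
  r2: data parity 0, sent rp 0 → ok
  r3: data parity 1, sent rp 1 → ok
Recompute each column's even parity and compare to cp:
  c0: data parity 0, sent cp 0 → ok
  c1: data parity 0, sent cp 0 → ok
  c2: data parity 1, sent cp 0 → mismatch
Exactly one row (r0) and one column (c2) fail → the flipped bit is at their intersection.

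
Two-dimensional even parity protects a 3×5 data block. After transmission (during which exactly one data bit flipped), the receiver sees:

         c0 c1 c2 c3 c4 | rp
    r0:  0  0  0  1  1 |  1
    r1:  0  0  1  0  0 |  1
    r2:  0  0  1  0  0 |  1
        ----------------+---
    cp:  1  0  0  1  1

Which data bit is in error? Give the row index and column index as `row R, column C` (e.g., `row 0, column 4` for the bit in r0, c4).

row 0, column 0

Recompute each row's even parity and compare to rp:
  r0: data parity 0, sent rp 1 → mismatch
  r1: data parity 1, sent rp 1 → ok
  r2: data parity 1, sent rp 1 → ok
Recompute each column's even parity and compare to cp:
  c0: data parity 0, sent cp 1 → mismatch
  c1: data parity 0, sent cp 0 → ok
  c2: data parity 0, sent cp 0 → ok
  c3: data parity 1, sent cp 1 → ok
  c4: data parity 1, sent cp 1 → ok
Exactly one row (r0) and one column (c0) fail → the flipped bit is at their intersection.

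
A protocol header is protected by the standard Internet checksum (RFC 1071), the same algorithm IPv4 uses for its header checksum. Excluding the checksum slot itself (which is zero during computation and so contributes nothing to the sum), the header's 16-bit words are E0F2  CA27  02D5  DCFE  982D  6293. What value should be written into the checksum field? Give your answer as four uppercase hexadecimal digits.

7A50

One's-complement addition (fold any carry out of bit 15 back into bit 0):
  0xE0F2 + 0xCA27 = 0x1AB19 → wrap carry → 0xAB1A
  0xAB1A + 0x02D5 = 0x0ADEF
  0xADEF + 0xDCFE = 0x18AED → wrap carry → 0x8AEE
  0x8AEE + 0x982D = 0x1231B → wrap carry → 0x231C
  0x231C + 0x6293 = 0x085AF
One's-complement sum = 0x85AF.
Checksum = ~0x85AF & 0xFFFF = 0x7A50.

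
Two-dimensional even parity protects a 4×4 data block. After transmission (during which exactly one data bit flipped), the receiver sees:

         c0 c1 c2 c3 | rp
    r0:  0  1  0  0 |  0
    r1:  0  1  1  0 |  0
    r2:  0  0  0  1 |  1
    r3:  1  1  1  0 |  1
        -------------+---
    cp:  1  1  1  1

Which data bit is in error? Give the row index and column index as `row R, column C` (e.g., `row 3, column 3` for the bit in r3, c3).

Recompute each row's even parity and compare to rp:
  r0: data parity 1, sent rp 0 → mismatch
  r1: data parity 0, sent rp 0 → ok
  r2: data parity 1, sent rp 1 → ok
  r3: data parity 1, sent rp 1 → ok
Recompute each column's even parity and compare to cp:
  c0: data parity 1, sent cp 1 → ok
  c1: data parity 1, sent cp 1 → ok
  c2: data parity 0, sent cp 1 → mismatch
  c3: data parity 1, sent cp 1 → ok
Exactly one row (r0) and one column (c2) fail → the flipped bit is at their intersection.

row 0, column 2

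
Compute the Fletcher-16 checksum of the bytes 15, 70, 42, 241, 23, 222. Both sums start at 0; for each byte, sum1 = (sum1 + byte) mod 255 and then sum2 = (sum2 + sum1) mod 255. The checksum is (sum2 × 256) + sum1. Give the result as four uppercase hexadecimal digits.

Running sums (mod 255):
  after byte 0 (15): sum1=15, sum2=15
  after byte 1 (70): sum1=85, sum2=100
  after byte 2 (42): sum1=127, sum2=227
  after byte 3 (241): sum1=113, sum2=85
  after byte 4 (23): sum1=136, sum2=221
  after byte 5 (222): sum1=103, sum2=69
Checksum = sum2·256 + sum1 = 69·256 + 103 = 17767 = 0x4567.

4567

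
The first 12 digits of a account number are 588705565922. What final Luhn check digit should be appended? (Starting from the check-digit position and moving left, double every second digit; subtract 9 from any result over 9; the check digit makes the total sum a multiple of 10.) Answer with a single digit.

6

Partial digits right→left: 2 2 9 5 6 5 5 0 7 8 8 5
Double every second digit counting from the check-digit position (so the 1st, 3rd, 5th, ... of the partial from the right).
  doubled (with −9 where >9): 4 9 3 1 5 7 → sum 29
  kept as-is: 2 5 5 0 8 5 → sum 25
Total = 29 + 25 = 54.
Check digit = (10 − (54 mod 10)) mod 10 = 6.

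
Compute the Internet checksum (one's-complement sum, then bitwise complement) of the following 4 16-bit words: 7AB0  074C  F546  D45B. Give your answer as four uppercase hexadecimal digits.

B460

One's-complement addition (fold any carry out of bit 15 back into bit 0):
  0x7AB0 + 0x074C = 0x081FC
  0x81FC + 0xF546 = 0x17742 → wrap carry → 0x7743
  0x7743 + 0xD45B = 0x14B9E → wrap carry → 0x4B9F
One's-complement sum = 0x4B9F.
Checksum = ~0x4B9F & 0xFFFF = 0xB460.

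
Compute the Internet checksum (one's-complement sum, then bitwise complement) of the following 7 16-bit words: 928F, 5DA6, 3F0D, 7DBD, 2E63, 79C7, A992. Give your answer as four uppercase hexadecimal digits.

One's-complement addition (fold any carry out of bit 15 back into bit 0):
  0x928F + 0x5DA6 = 0x0F035
  0xF035 + 0x3F0D = 0x12F42 → wrap carry → 0x2F43
  0x2F43 + 0x7DBD = 0x0AD00
  0xAD00 + 0x2E63 = 0x0DB63
  0xDB63 + 0x79C7 = 0x1552A → wrap carry → 0x552B
  0x552B + 0xA992 = 0x0FEBD
One's-complement sum = 0xFEBD.
Checksum = ~0xFEBD & 0xFFFF = 0x0142.

0142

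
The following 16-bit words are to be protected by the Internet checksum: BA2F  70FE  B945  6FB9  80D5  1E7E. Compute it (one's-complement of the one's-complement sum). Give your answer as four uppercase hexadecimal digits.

One's-complement addition (fold any carry out of bit 15 back into bit 0):
  0xBA2F + 0x70FE = 0x12B2D → wrap carry → 0x2B2E
  0x2B2E + 0xB945 = 0x0E473
  0xE473 + 0x6FB9 = 0x1542C → wrap carry → 0x542D
  0x542D + 0x80D5 = 0x0D502
  0xD502 + 0x1E7E = 0x0F380
One's-complement sum = 0xF380.
Checksum = ~0xF380 & 0xFFFF = 0x0C7F.

0C7F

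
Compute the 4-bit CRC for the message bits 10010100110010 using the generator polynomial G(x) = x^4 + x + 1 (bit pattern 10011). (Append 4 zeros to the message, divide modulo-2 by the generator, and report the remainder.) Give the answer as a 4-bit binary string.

Append 4 zeros: 100101001100100000. Divide by 10011 (XOR where the leading bit is 1):
  pos 0: 10010 XOR 10011 = 00001
  pos 4: 11001 XOR 10011 = 01010
  pos 5: 10101 XOR 10011 = 00110
  pos 7: 11000 XOR 10011 = 01011
  pos 8: 10111 XOR 10011 = 00100
  pos 10: 10000 XOR 10011 = 00011
  pos 13: 11000 XOR 10011 = 01011
Remainder (last 4 bits) = 1011. This is the CRC / FCS.

1011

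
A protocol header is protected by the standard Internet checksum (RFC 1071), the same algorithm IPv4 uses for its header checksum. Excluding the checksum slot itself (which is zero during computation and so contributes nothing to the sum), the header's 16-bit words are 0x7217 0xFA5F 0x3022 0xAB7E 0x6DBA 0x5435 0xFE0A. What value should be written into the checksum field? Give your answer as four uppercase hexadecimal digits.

F7EC

One's-complement addition (fold any carry out of bit 15 back into bit 0):
  0x7217 + 0xFA5F = 0x16C76 → wrap carry → 0x6C77
  0x6C77 + 0x3022 = 0x09C99
  0x9C99 + 0xAB7E = 0x14817 → wrap carry → 0x4818
  0x4818 + 0x6DBA = 0x0B5D2
  0xB5D2 + 0x5435 = 0x10A07 → wrap carry → 0x0A08
  0x0A08 + 0xFE0A = 0x10812 → wrap carry → 0x0813
One's-complement sum = 0x0813.
Checksum = ~0x0813 & 0xFFFF = 0xF7EC.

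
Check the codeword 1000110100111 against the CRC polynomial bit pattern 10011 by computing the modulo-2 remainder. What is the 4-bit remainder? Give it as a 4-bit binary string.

0000

Modulo-2 division of 1000110100111 by 10011:
  pos 0: 10001 XOR 10011 = 00010
  pos 3: 10101 XOR 10011 = 00110
  pos 5: 11000 XOR 10011 = 01011
  pos 6: 10111 XOR 10011 = 00100
  pos 8: 10011 XOR 10011 = 00000
Remainder = 0000 (zero — the frame passes the CRC check).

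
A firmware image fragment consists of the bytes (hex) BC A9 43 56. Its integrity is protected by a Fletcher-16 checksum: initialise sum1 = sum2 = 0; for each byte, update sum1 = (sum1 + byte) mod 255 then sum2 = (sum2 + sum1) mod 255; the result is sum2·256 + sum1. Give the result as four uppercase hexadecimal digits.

CC00

Running sums (mod 255):
  after byte 0 (BC): sum1=188, sum2=188
  after byte 1 (A9): sum1=102, sum2=35
  after byte 2 (43): sum1=169, sum2=204
  after byte 3 (56): sum1=0, sum2=204
Checksum = sum2·256 + sum1 = 204·256 + 0 = 52224 = 0xCC00.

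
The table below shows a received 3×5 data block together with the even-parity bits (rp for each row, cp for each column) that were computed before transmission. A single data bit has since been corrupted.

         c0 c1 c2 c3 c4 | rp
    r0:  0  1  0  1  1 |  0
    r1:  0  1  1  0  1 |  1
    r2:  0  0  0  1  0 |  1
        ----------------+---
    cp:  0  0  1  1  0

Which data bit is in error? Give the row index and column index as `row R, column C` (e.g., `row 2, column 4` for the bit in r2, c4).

row 0, column 3

Recompute each row's even parity and compare to rp:
  r0: data parity 1, sent rp 0 → mismatch
  r1: data parity 1, sent rp 1 → ok
  r2: data parity 1, sent rp 1 → ok
Recompute each column's even parity and compare to cp:
  c0: data parity 0, sent cp 0 → ok
  c1: data parity 0, sent cp 0 → ok
  c2: data parity 1, sent cp 1 → ok
  c3: data parity 0, sent cp 1 → mismatch
  c4: data parity 0, sent cp 0 → ok
Exactly one row (r0) and one column (c3) fail → the flipped bit is at their intersection.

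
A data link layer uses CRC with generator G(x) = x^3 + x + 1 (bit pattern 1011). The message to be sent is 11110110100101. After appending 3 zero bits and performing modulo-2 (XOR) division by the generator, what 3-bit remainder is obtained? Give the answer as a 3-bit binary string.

Append 3 zeros: 11110110100101000. Divide by 1011 (XOR where the leading bit is 1):
  pos 0: 1111 XOR 1011 = 0100
  pos 1: 1000 XOR 1011 = 0011
  pos 3: 1111 XOR 1011 = 0100
  pos 4: 1000 XOR 1011 = 0011
  pos 6: 1110 XOR 1011 = 0101
  pos 7: 1010 XOR 1011 = 0001
  pos 10: 1101 XOR 1011 = 0110
  pos 11: 1100 XOR 1011 = 0111
  pos 12: 1110 XOR 1011 = 0101
  pos 13: 1010 XOR 1011 = 0001
Remainder (last 3 bits) = 001. This is the CRC / FCS.

001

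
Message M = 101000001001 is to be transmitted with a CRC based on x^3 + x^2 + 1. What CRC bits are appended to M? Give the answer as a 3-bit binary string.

Append 3 zeros: 101000001001000. Divide by 1101 (XOR where the leading bit is 1):
  pos 0: 1010 XOR 1101 = 0111
  pos 1: 1110 XOR 1101 = 0011
  pos 3: 1100 XOR 1101 = 0001
  pos 6: 1010 XOR 1101 = 0111
  pos 7: 1110 XOR 1101 = 0011
  pos 9: 1110 XOR 1101 = 0011
  pos 11: 1100 XOR 1101 = 0001
Remainder (last 3 bits) = 001. This is the CRC / FCS.

001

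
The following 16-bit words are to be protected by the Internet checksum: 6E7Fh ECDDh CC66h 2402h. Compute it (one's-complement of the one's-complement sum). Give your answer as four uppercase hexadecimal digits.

B439

One's-complement addition (fold any carry out of bit 15 back into bit 0):
  0x6E7F + 0xECDD = 0x15B5C → wrap carry → 0x5B5D
  0x5B5D + 0xCC66 = 0x127C3 → wrap carry → 0x27C4
  0x27C4 + 0x2402 = 0x04BC6
One's-complement sum = 0x4BC6.
Checksum = ~0x4BC6 & 0xFFFF = 0xB439.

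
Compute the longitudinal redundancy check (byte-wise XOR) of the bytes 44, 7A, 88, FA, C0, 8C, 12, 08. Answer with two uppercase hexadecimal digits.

XOR the bytes together:
  start with 0x44
  0x44 ⊕ 0x7A = 0x3E
  0x3E ⊕ 0x88 = 0xB6
  0xB6 ⊕ 0xFA = 0x4C
  0x4C ⊕ 0xC0 = 0x8C
  0x8C ⊕ 0x8C = 0x00
  0x00 ⊕ 0x12 = 0x12
  0x12 ⊕ 0x08 = 0x1A

1A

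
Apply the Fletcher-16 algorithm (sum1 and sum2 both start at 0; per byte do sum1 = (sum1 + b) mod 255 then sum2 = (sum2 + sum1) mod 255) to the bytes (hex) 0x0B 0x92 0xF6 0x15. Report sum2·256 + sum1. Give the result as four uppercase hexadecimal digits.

E6A9

Running sums (mod 255):
  after byte 0 (0x0B): sum1=11, sum2=11
  after byte 1 (0x92): sum1=157, sum2=168
  after byte 2 (0xF6): sum1=148, sum2=61
  after byte 3 (0x15): sum1=169, sum2=230
Checksum = sum2·256 + sum1 = 230·256 + 169 = 59049 = 0xE6A9.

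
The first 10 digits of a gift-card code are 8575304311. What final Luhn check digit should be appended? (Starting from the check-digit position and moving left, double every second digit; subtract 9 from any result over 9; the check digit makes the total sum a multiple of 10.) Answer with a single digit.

Partial digits right→left: 1 1 3 4 0 3 5 7 5 8
Double every second digit counting from the check-digit position (so the 1st, 3rd, 5th, ... of the partial from the right).
  doubled (with −9 where >9): 2 6 0 1 1 → sum 10
  kept as-is: 1 4 3 7 8 → sum 23
Total = 10 + 23 = 33.
Check digit = (10 − (33 mod 10)) mod 10 = 7.

7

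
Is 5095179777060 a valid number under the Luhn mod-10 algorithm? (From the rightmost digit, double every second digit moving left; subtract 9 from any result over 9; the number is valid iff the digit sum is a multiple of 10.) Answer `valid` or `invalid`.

From the right, keep odd positions and double even positions (subtract 9 from any doubled value over 9):
  doubled (positions 2,4,...): 3 5 5 5 1 0 → sum 19
  kept (positions 1,3,...): 0 0 7 9 1 9 5 → sum 31
Total = 50.
50 mod 10 = 0, so the number is valid.

valid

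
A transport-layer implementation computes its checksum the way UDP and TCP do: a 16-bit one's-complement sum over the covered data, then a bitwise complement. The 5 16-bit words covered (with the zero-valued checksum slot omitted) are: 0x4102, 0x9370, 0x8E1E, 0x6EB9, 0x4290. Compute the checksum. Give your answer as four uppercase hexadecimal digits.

EC24

One's-complement addition (fold any carry out of bit 15 back into bit 0):
  0x4102 + 0x9370 = 0x0D472
  0xD472 + 0x8E1E = 0x16290 → wrap carry → 0x6291
  0x6291 + 0x6EB9 = 0x0D14A
  0xD14A + 0x4290 = 0x113DA → wrap carry → 0x13DB
One's-complement sum = 0x13DB.
Checksum = ~0x13DB & 0xFFFF = 0xEC24.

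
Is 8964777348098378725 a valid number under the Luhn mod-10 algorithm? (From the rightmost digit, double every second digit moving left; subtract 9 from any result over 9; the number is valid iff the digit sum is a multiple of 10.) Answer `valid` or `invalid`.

From the right, keep odd positions and double even positions (subtract 9 from any doubled value over 9):
  doubled (positions 2,4,...): 4 7 6 9 7 6 5 8 9 → sum 61
  kept (positions 1,3,...): 5 7 7 8 0 4 7 7 6 8 → sum 59
Total = 120.
120 mod 10 = 0, so the number is valid.

valid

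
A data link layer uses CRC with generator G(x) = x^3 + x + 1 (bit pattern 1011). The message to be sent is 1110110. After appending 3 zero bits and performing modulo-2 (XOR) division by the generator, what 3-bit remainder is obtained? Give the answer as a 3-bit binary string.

110

Append 3 zeros: 1110110000. Divide by 1011 (XOR where the leading bit is 1):
  pos 0: 1110 XOR 1011 = 0101
  pos 1: 1011 XOR 1011 = 0000
  pos 5: 1000 XOR 1011 = 0011
Remainder (last 3 bits) = 110. This is the CRC / FCS.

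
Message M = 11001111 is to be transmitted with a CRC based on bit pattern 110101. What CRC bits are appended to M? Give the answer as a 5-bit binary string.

Append 5 zeros: 1100111100000. Divide by 110101 (XOR where the leading bit is 1):
  pos 0: 110011 XOR 110101 = 000110
  pos 3: 110110 XOR 110101 = 000011
  pos 7: 110000 XOR 110101 = 000101
Remainder (last 5 bits) = 00101. This is the CRC / FCS.

00101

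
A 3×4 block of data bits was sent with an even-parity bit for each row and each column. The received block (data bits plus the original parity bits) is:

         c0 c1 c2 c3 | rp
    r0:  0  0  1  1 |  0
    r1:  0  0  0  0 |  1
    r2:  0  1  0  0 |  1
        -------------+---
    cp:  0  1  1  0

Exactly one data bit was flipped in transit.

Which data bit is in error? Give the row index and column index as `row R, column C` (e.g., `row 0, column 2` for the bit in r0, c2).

Recompute each row's even parity and compare to rp:
  r0: data parity 0, sent rp 0 → ok
  r1: data parity 0, sent rp 1 → mismatch
  r2: data parity 1, sent rp 1 → ok
Recompute each column's even parity and compare to cp:
  c0: data parity 0, sent cp 0 → ok
  c1: data parity 1, sent cp 1 → ok
  c2: data parity 1, sent cp 1 → ok
  c3: data parity 1, sent cp 0 → mismatch
Exactly one row (r1) and one column (c3) fail → the flipped bit is at their intersection.

row 1, column 3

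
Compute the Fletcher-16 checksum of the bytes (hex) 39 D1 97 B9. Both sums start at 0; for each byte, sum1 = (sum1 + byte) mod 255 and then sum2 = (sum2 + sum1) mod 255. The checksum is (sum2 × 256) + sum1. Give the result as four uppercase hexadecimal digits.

435C

Running sums (mod 255):
  after byte 0 (39): sum1=57, sum2=57
  after byte 1 (D1): sum1=11, sum2=68
  after byte 2 (97): sum1=162, sum2=230
  after byte 3 (B9): sum1=92, sum2=67
Checksum = sum2·256 + sum1 = 67·256 + 92 = 17244 = 0x435C.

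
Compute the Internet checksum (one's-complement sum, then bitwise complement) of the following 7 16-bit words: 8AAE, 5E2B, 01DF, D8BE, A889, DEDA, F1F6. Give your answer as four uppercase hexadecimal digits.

C32C

One's-complement addition (fold any carry out of bit 15 back into bit 0):
  0x8AAE + 0x5E2B = 0x0E8D9
  0xE8D9 + 0x01DF = 0x0EAB8
  0xEAB8 + 0xD8BE = 0x1C376 → wrap carry → 0xC377
  0xC377 + 0xA889 = 0x16C00 → wrap carry → 0x6C01
  0x6C01 + 0xDEDA = 0x14ADB → wrap carry → 0x4ADC
  0x4ADC + 0xF1F6 = 0x13CD2 → wrap carry → 0x3CD3
One's-complement sum = 0x3CD3.
Checksum = ~0x3CD3 & 0xFFFF = 0xC32C.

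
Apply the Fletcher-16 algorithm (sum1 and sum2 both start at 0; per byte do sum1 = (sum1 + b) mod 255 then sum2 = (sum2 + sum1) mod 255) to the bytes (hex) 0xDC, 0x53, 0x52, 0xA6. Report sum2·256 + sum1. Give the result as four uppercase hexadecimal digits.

B829

Running sums (mod 255):
  after byte 0 (0xDC): sum1=220, sum2=220
  after byte 1 (0x53): sum1=48, sum2=13
  after byte 2 (0x52): sum1=130, sum2=143
  after byte 3 (0xA6): sum1=41, sum2=184
Checksum = sum2·256 + sum1 = 184·256 + 41 = 47145 = 0xB829.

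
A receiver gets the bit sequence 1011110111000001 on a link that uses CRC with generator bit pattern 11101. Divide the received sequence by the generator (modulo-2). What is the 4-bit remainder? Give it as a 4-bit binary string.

0010

Modulo-2 division of 1011110111000001 by 11101:
  pos 0: 10111 XOR 11101 = 01010
  pos 1: 10101 XOR 11101 = 01000
  pos 2: 10000 XOR 11101 = 01101
  pos 3: 11011 XOR 11101 = 00110
  pos 5: 11011 XOR 11101 = 00110
  pos 7: 11000 XOR 11101 = 00101
  pos 9: 10100 XOR 11101 = 01001
  pos 10: 10010 XOR 11101 = 01111
  pos 11: 11111 XOR 11101 = 00010
Remainder = 0010 (nonzero — an error is detected).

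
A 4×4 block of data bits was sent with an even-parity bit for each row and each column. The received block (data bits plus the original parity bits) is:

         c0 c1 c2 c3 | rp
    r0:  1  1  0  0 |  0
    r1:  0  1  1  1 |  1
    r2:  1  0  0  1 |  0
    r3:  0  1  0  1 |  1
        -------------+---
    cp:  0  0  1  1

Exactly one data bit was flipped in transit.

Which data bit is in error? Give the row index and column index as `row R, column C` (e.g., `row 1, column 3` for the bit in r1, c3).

Recompute each row's even parity and compare to rp:
  r0: data parity 0, sent rp 0 → ok
  r1: data parity 1, sent rp 1 → ok
  r2: data parity 0, sent rp 0 → ok
  r3: data parity 0, sent rp 1 → mismatch
Recompute each column's even parity and compare to cp:
  c0: data parity 0, sent cp 0 → ok
  c1: data parity 1, sent cp 0 → mismatch
  c2: data parity 1, sent cp 1 → ok
  c3: data parity 1, sent cp 1 → ok
Exactly one row (r3) and one column (c1) fail → the flipped bit is at their intersection.

row 3, column 1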